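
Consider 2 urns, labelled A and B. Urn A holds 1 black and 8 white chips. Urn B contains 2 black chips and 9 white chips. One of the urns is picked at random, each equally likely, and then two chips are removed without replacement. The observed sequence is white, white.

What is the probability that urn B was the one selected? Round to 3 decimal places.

0.457

For each hypothesis, P(data | H) works out to: P(data | urn A) = (8/9)(7/8) = 7/9; P(data | urn B) = (9/11)(8/10) = 36/55.
Multiplying each by its prior: 1/2 · 7/9 = 7/18, 1/2 · 36/55 = 18/55; summing to 709/990.
Hence P(urn B | data) = (18/55) / (709/990) = 324/709.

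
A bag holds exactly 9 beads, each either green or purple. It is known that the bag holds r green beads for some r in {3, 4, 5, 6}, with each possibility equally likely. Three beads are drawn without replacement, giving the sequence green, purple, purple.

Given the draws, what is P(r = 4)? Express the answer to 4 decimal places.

For each hypothesis, P(data | H) works out to: P(data | r = 3) = (3/9)(6/8)(5/7) = 5/28; P(data | r = 4) = (4/9)(5/8)(4/7) = 10/63; P(data | r = 5) = (5/9)(4/8)(3/7) = 5/42; P(data | r = 6) = (6/9)(3/8)(2/7) = 1/14.
Multiplying each by its prior: 1/4 · 5/28 = 5/112, 1/4 · 10/63 = 5/126, 1/4 · 5/42 = 5/168, 1/4 · 1/14 = 1/56; with total 19/144.
So P(r = 4 | data) = (5/126) / (19/144) = 40/133.

0.3008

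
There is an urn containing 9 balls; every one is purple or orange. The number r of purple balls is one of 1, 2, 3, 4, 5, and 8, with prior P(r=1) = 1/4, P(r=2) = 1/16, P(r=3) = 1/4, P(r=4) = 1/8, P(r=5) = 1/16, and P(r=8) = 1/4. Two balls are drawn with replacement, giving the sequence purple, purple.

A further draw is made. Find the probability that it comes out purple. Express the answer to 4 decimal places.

0.7535

For each hypothesis, P(data | H) works out to: P(data | r = 1) = (1/9)(1/9) = 0.012346; P(data | r = 2) = (2/9)(2/9) = 0.049383; P(data | r = 3) = (3/9)(3/9) = 0.11111; P(data | r = 4) = (4/9)(4/9) = 0.19753; P(data | r = 5) = (5/9)(5/9) = 0.30864; P(data | r = 8) = (8/9)(8/9) = 0.79012.
The prior-weighted likelihoods are 1/4 · 0.012346 = 0.0030864, 1/16 · 0.049383 = 0.0030864, 1/4 · 0.11111 = 0.027778, 1/8 · 0.19753 = 0.024691, 1/16 · 0.30864 = 0.01929, 1/4 · 0.79012 = 0.19753; these sum to 0.27546.
Dividing through by the total gives posterior P(r = 1 | data) = 0.011204, P(r = 2 | data) = 0.011204, P(r = 3 | data) = 0.10084, P(r = 4 | data) = 0.089636, P(r = 5 | data) = 0.070028, P(r = 8 | data) = 0.71709.
Averaging over the posterior, P(purple next | data) = (1/9)(0.011204) + (2/9)(0.011204) + (1/3)(0.10084) + (4/9)(0.089636) + (5/9)(0.070028) + (8/9)(0.71709) = 0.7535.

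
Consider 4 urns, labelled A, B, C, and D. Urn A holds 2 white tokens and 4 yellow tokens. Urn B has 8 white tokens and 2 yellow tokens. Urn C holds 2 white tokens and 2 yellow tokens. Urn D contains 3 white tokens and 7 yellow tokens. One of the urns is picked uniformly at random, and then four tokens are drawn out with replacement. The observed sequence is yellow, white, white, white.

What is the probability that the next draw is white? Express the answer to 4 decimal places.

The likelihood of the observed sequence under each hypothesis: P(data | urn A) = (4/6)(2/6)(2/6)(2/6) = 0.024691; P(data | urn B) = (2/10)(8/10)(8/10)(8/10) = 0.1024; P(data | urn C) = (2/4)(2/4)(2/4)(2/4) = 0.0625; P(data | urn D) = (7/10)(3/10)(3/10)(3/10) = 0.0189.
Multiplying each by its prior: 1/4 · 0.024691 = 0.0061728, 1/4 · 0.1024 = 0.0256, 1/4 · 0.0625 = 0.015625, 1/4 · 0.0189 = 0.004725; with total 0.052123.
Dividing through by the total gives posterior P(urn A | data) = 0.11843, P(urn B | data) = 0.49115, P(urn C | data) = 0.29977, P(urn D | data) = 0.090651.
The predictive probability is P(white next | data) = (1/3)(0.11843) + (4/5)(0.49115) + (1/2)(0.29977) + (3/10)(0.090651) = 0.60948.

0.6095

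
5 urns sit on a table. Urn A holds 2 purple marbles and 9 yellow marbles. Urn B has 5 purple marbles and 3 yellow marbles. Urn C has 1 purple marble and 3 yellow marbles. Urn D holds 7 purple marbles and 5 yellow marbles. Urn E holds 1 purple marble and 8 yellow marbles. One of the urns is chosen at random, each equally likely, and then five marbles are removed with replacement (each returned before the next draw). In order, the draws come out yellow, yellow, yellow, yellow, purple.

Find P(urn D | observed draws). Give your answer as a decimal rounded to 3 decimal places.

0.068

For each hypothesis, P(data | H) works out to: P(data | urn A) = (9/11)(9/11)(9/11)(9/11)(2/11) = 0.081477; P(data | urn B) = (3/8)(3/8)(3/8)(3/8)(5/8) = 0.01236; P(data | urn C) = (3/4)(3/4)(3/4)(3/4)(1/4) = 0.079102; P(data | urn D) = (5/12)(5/12)(5/12)(5/12)(7/12) = 0.017582; P(data | urn E) = (8/9)(8/9)(8/9)(8/9)(1/9) = 0.069366.
Multiplying each by its prior: 1/5 · 0.081477 = 0.016295, 1/5 · 0.01236 = 0.0024719, 1/5 · 0.079102 = 0.01582, 1/5 · 0.017582 = 0.0035164, 1/5 · 0.069366 = 0.013873; these sum to 0.051977.
By Bayes' rule, P(urn D | data) = (0.0035164) / (0.051977) = 0.067653.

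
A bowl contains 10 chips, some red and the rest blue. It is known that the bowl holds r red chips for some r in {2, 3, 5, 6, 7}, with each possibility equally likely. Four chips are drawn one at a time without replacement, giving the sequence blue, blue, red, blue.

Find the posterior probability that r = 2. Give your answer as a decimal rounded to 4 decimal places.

0.3758

The likelihood of the observed sequence under each hypothesis: P(data | r = 2) = (8/10)(7/9)(2/8)(6/7) = 0.13333; P(data | r = 3) = (7/10)(6/9)(3/8)(5/7) = 0.125; P(data | r = 5) = (5/10)(4/9)(5/8)(3/7) = 0.059524; P(data | r = 6) = (4/10)(3/9)(6/8)(2/7) = 0.028571; P(data | r = 7) = (3/10)(2/9)(7/8)(1/7) = 0.0083333.
Multiplying each by its prior: 1/5 · 0.13333 = 0.026667, 1/5 · 0.125 = 0.025, 1/5 · 0.059524 = 0.011905, 1/5 · 0.028571 = 0.0057143, 1/5 · 0.0083333 = 0.0016667; these sum to 0.070952.
Therefore the posterior P(r = 2 | data) = (0.026667) / (0.070952) = 0.37584.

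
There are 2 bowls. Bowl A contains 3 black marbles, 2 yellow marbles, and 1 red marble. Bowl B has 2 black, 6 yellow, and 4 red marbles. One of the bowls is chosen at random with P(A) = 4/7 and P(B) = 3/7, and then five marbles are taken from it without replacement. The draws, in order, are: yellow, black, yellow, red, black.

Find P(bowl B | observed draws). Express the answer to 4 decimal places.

For each hypothesis, P(data | H) works out to: P(data | bowl A) = (2/6)(3/5)(1/4)(1/3)(2/2) = 1/60; P(data | bowl B) = (6/12)(2/11)(5/10)(4/9)(1/8) = 1/396.
The prior-weighted likelihoods are 4/7 · 1/60 = 1/105, 3/7 · 1/396 = 1/924; summing to 7/660.
Therefore the posterior P(bowl B | data) = (1/924) / (7/660) = 5/49.

0.1020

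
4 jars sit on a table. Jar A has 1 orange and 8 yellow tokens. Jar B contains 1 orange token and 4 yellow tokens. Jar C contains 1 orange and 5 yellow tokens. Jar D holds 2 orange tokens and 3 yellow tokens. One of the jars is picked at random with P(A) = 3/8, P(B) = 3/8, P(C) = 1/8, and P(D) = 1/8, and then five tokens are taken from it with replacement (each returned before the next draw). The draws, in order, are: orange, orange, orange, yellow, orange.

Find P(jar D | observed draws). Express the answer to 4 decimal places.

Compute the likelihood of the observed sequence for each case: P(data | jar A) = (1/9)(1/9)(1/9)(8/9)(1/9) = 0.00013548; P(data | jar B) = (1/5)(1/5)(1/5)(4/5)(1/5) = 0.00128; P(data | jar C) = (1/6)(1/6)(1/6)(5/6)(1/6) = 0.000643; P(data | jar D) = (2/5)(2/5)(2/5)(3/5)(2/5) = 0.01536.
Multiplying each by its prior: 3/8 · 0.00013548 = 5.0805e-05, 3/8 · 0.00128 = 0.00048, 1/8 · 0.000643 = 8.0376e-05, 1/8 · 0.01536 = 0.00192; with total 0.0025312.
So P(jar D | data) = (0.00192) / (0.0025312) = 0.75854.

0.7585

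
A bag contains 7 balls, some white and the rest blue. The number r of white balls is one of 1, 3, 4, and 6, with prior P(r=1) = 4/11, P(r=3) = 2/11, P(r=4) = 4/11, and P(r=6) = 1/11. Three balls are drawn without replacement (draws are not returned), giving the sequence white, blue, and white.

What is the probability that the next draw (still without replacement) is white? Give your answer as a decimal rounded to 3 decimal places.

0.514

The likelihood of the observed sequence under each hypothesis: P(data | r = 1) = (1/7)(6/6)(0/5) = 0; P(data | r = 3) = (3/7)(4/6)(2/5) = 4/35; P(data | r = 4) = (4/7)(3/6)(3/5) = 6/35; P(data | r = 6) = (6/7)(1/6)(5/5) = 1/7.
Weighting by the prior gives 4/11 · 0 = 0, 2/11 · 4/35 = 8/385, 4/11 · 6/35 = 24/385, 1/11 · 1/7 = 1/77; summing to 37/385.
Dividing through by the total gives posterior P(r = 1 | data) = 0, P(r = 3 | data) = 8/37, P(r = 4 | data) = 24/37, P(r = 6 | data) = 5/37.
So P(white next | data) = Σ P(white next | H) P(H | data) = (1/4)(8/37) + (1/2)(24/37) + (1)(5/37) = 19/37.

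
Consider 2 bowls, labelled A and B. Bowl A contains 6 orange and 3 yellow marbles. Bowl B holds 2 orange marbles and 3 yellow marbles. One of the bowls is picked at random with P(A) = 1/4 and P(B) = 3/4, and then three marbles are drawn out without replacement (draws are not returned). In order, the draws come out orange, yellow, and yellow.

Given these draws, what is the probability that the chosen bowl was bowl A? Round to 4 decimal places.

Under each hypothesis, the probability of the observed sequence is: P(data | bowl A) = (6/9)(3/8)(2/7) = 1/14; P(data | bowl B) = (2/5)(3/4)(2/3) = 1/5.
The prior-weighted likelihoods are 1/4 · 1/14 = 1/56, 3/4 · 1/5 = 3/20; summing to 47/280.
By Bayes' rule, P(bowl A | data) = (1/56) / (47/280) = 5/47.

0.1064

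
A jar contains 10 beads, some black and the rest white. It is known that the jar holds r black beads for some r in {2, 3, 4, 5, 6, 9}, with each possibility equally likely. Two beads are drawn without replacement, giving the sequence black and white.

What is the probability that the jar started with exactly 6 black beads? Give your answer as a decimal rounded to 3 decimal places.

0.202

Under each hypothesis, the probability of the observed sequence is: P(data | r = 2) = (2/10)(8/9) = 8/45; P(data | r = 3) = (3/10)(7/9) = 7/30; P(data | r = 4) = (4/10)(6/9) = 4/15; P(data | r = 5) = (5/10)(5/9) = 5/18; P(data | r = 6) = (6/10)(4/9) = 4/15; P(data | r = 9) = (9/10)(1/9) = 1/10.
Weighting by the prior gives 1/6 · 8/45 = 4/135, 1/6 · 7/30 = 7/180, 1/6 · 4/15 = 2/45, 1/6 · 5/18 = 5/108, 1/6 · 4/15 = 2/45, 1/6 · 1/10 = 1/60; these sum to 119/540.
Therefore the posterior P(r = 6 | data) = (2/45) / (119/540) = 24/119.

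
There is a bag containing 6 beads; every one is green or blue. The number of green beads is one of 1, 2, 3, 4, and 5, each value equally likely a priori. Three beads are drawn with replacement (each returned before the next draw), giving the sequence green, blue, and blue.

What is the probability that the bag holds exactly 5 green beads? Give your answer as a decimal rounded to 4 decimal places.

0.0476

Under each hypothesis, the probability of the observed sequence is: P(data | r = 1) = (1/6)(5/6)(5/6) = 25/216; P(data | r = 2) = (2/6)(4/6)(4/6) = 4/27; P(data | r = 3) = (3/6)(3/6)(3/6) = 1/8; P(data | r = 4) = (4/6)(2/6)(2/6) = 2/27; P(data | r = 5) = (5/6)(1/6)(1/6) = 5/216.
The prior-weighted likelihoods are 1/5 · 25/216 = 5/216, 1/5 · 4/27 = 4/135, 1/5 · 1/8 = 1/40, 1/5 · 2/27 = 2/135, 1/5 · 5/216 = 1/216; summing to 7/72.
By Bayes' rule, P(r = 5 | data) = (1/216) / (7/72) = 1/21.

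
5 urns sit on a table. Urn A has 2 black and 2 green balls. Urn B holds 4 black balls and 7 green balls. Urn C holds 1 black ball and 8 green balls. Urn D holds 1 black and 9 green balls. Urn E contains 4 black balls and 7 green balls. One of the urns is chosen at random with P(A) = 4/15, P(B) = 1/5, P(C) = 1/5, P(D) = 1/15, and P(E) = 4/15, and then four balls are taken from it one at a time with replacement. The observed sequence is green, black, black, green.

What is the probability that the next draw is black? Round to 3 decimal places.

0.401

The likelihood of the observed sequence under each hypothesis: P(data | urn A) = (2/4)(2/4)(2/4)(2/4) = 0.0625; P(data | urn B) = (7/11)(4/11)(4/11)(7/11) = 0.053548; P(data | urn C) = (8/9)(1/9)(1/9)(8/9) = 0.0097546; P(data | urn D) = (9/10)(1/10)(1/10)(9/10) = 0.0081; P(data | urn E) = (7/11)(4/11)(4/11)(7/11) = 0.053548.
Multiplying each by its prior: 4/15 · 0.0625 = 0.016667, 1/5 · 0.053548 = 0.01071, 1/5 · 0.0097546 = 0.0019509, 1/15 · 0.0081 = 0.00054, 4/15 · 0.053548 = 0.01428; summing to 0.044147.
The posterior is then P(urn A | data) = 0.37753, P(urn B | data) = 0.24259, P(urn C | data) = 0.044192, P(urn D | data) = 0.012232, P(urn E | data) = 0.32346.
So P(black next | data) = Σ P(black next | H) P(H | data) = (1/2)(0.37753) + (4/11)(0.24259) + (1/9)(0.044192) + (1/10)(0.012232) + (4/11)(0.32346) = 0.40073.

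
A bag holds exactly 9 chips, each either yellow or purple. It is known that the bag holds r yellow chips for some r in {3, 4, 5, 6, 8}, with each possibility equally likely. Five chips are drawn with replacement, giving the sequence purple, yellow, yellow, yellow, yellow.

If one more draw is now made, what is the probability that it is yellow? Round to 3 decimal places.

For each hypothesis, P(data | H) works out to: P(data | r = 3) = (6/9)(3/9)(3/9)(3/9)(3/9) = 0.0082305; P(data | r = 4) = (5/9)(4/9)(4/9)(4/9)(4/9) = 0.021677; P(data | r = 5) = (4/9)(5/9)(5/9)(5/9)(5/9) = 0.042338; P(data | r = 6) = (3/9)(6/9)(6/9)(6/9)(6/9) = 0.065844; P(data | r = 8) = (1/9)(8/9)(8/9)(8/9)(8/9) = 0.069366.
The prior-weighted likelihoods are 1/5 · 0.0082305 = 0.0016461, 1/5 · 0.021677 = 0.0043354, 1/5 · 0.042338 = 0.0084675, 1/5 · 0.065844 = 0.013169, 1/5 · 0.069366 = 0.013873; these sum to 0.041491.
Normalising, the posterior is P(r = 3 | data) = 0.039673, P(r = 4 | data) = 0.10449, P(r = 5 | data) = 0.20408, P(r = 6 | data) = 0.31739, P(r = 8 | data) = 0.33437.
Averaging over the posterior, P(yellow next | data) = (1/3)(0.039673) + (4/9)(0.10449) + (5/9)(0.20408) + (2/3)(0.31739) + (8/9)(0.33437) = 0.68185.

0.682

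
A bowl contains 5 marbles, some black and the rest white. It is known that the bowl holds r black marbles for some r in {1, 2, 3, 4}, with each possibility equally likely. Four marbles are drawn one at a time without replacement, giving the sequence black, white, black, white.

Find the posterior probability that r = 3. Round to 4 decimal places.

0.5000

For each hypothesis, P(data | H) works out to: P(data | r = 1) = (1/5)(4/4)(0/3) = 0; P(data | r = 2) = (2/5)(3/4)(1/3)(2/2) = 1/10; P(data | r = 3) = (3/5)(2/4)(2/3)(1/2) = 1/10; P(data | r = 4) = (4/5)(1/4)(3/3)(0/2) = 0.
Multiplying each by its prior: 1/4 · 0 = 0, 1/4 · 1/10 = 1/40, 1/4 · 1/10 = 1/40, 1/4 · 0 = 0; summing to 1/20.
So P(r = 3 | data) = (1/40) / (1/20) = 1/2.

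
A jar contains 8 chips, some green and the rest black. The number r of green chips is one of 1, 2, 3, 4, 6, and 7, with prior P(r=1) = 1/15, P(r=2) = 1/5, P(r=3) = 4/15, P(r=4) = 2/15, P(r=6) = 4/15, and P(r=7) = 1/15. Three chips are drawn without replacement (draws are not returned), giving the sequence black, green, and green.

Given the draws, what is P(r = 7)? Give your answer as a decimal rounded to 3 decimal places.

0.079

Compute the likelihood of the observed sequence for each case: P(data | r = 1) = (7/8)(1/7)(0/6) = 0; P(data | r = 2) = (6/8)(2/7)(1/6) = 1/28; P(data | r = 3) = (5/8)(3/7)(2/6) = 5/56; P(data | r = 4) = (4/8)(4/7)(3/6) = 1/7; P(data | r = 6) = (2/8)(6/7)(5/6) = 5/28; P(data | r = 7) = (1/8)(7/7)(6/6) = 1/8.
Weighting by the prior gives 1/15 · 0 = 0, 1/5 · 1/28 = 1/140, 4/15 · 5/56 = 1/42, 2/15 · 1/7 = 2/105, 4/15 · 5/28 = 1/21, 1/15 · 1/8 = 1/120; summing to 89/840.
Therefore the posterior P(r = 7 | data) = (1/120) / (89/840) = 7/89.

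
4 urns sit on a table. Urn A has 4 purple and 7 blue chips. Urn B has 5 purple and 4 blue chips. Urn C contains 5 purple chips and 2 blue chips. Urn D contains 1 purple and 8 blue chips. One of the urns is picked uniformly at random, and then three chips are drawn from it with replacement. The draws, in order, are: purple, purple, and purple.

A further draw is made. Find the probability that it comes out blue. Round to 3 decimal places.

0.362

Under each hypothesis, the probability of the observed sequence is: P(data | urn A) = (4/11)(4/11)(4/11) = 0.048084; P(data | urn B) = (5/9)(5/9)(5/9) = 0.17147; P(data | urn C) = (5/7)(5/7)(5/7) = 0.36443; P(data | urn D) = (1/9)(1/9)(1/9) = 0.0013717.
Multiplying each by its prior: 1/4 · 0.048084 = 0.012021, 1/4 · 0.17147 = 0.042867, 1/4 · 0.36443 = 0.091108, 1/4 · 0.0013717 = 0.00034294; these sum to 0.14634.
The posterior is then P(urn A | data) = 0.082145, P(urn B | data) = 0.29293, P(urn C | data) = 0.62258, P(urn D | data) = 0.0023434.
Averaging over the posterior, P(blue next | data) = (7/11)(0.082145) + (4/9)(0.29293) + (2/7)(0.62258) + (8/9)(0.0023434) = 0.36243.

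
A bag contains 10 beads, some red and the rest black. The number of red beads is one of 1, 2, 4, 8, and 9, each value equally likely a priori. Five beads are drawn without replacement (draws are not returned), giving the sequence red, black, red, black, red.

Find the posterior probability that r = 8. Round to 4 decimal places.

0.4828

Under each hypothesis, the probability of the observed sequence is: P(data | r = 1) = (1/10)(9/9)(0/8) = 0; P(data | r = 2) = (2/10)(8/9)(1/8)(7/7)(0/6) = 0; P(data | r = 4) = (4/10)(6/9)(3/8)(5/7)(2/6) = 0.02381; P(data | r = 8) = (8/10)(2/9)(7/8)(1/7)(6/6) = 0.022222; P(data | r = 9) = (9/10)(1/9)(8/8)(0/7) = 0.
The prior-weighted likelihoods are 1/5 · 0 = 0, 1/5 · 0 = 0, 1/5 · 0.02381 = 0.0047619, 1/5 · 0.022222 = 0.0044444, 1/5 · 0 = 0; with total 0.0092063.
By Bayes' rule, P(r = 8 | data) = (0.0044444) / (0.0092063) = 0.48276.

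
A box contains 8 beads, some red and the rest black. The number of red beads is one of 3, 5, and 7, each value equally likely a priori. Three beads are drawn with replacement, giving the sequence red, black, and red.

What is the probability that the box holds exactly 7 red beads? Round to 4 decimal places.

Compute the likelihood of the observed sequence for each case: P(data | r = 3) = (3/8)(5/8)(3/8) = 0.087891; P(data | r = 5) = (5/8)(3/8)(5/8) = 0.14648; P(data | r = 7) = (7/8)(1/8)(7/8) = 0.095703.
The prior-weighted likelihoods are 1/3 · 0.087891 = 0.029297, 1/3 · 0.14648 = 0.048828, 1/3 · 0.095703 = 0.031901; these sum to 0.11003.
Therefore the posterior P(r = 7 | data) = (0.031901) / (0.11003) = 0.28994.

0.2899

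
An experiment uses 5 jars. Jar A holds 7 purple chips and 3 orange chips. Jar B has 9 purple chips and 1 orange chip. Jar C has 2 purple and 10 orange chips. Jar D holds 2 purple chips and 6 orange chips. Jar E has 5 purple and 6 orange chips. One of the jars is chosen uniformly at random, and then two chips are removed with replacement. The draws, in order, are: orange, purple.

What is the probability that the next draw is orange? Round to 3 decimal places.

The likelihood of the observed sequence under each hypothesis: P(data | jar A) = (3/10)(7/10) = 0.21; P(data | jar B) = (1/10)(9/10) = 0.09; P(data | jar C) = (10/12)(2/12) = 0.13889; P(data | jar D) = (6/8)(2/8) = 0.1875; P(data | jar E) = (6/11)(5/11) = 0.24793.
Multiplying each by its prior: 1/5 · 0.21 = 0.042, 1/5 · 0.09 = 0.018, 1/5 · 0.13889 = 0.027778, 1/5 · 0.1875 = 0.0375, 1/5 · 0.24793 = 0.049587; these sum to 0.17486.
Dividing through by the total gives posterior P(jar A | data) = 0.24019, P(jar B | data) = 0.10294, P(jar C | data) = 0.15885, P(jar D | data) = 0.21445, P(jar E | data) = 0.28357.
Averaging over the posterior, P(orange next | data) = (3/10)(0.24019) + (1/10)(0.10294) + (5/6)(0.15885) + (3/4)(0.21445) + (6/11)(0.28357) = 0.53024.

0.530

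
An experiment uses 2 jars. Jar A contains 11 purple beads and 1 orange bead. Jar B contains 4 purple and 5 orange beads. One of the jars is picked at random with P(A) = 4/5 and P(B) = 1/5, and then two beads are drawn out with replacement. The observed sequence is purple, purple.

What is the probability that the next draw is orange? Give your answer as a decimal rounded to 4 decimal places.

0.1095

For each hypothesis, P(data | H) works out to: P(data | jar A) = (11/12)(11/12) = 0.84028; P(data | jar B) = (4/9)(4/9) = 0.19753.
Weighting by the prior gives 4/5 · 0.84028 = 0.67222, 1/5 · 0.19753 = 0.039506; summing to 0.71173.
Normalising, the posterior is P(jar A | data) = 0.94449, P(jar B | data) = 0.055507.
Averaging over the posterior, P(orange next | data) = (1/12)(0.94449) + (5/9)(0.055507) = 0.10955.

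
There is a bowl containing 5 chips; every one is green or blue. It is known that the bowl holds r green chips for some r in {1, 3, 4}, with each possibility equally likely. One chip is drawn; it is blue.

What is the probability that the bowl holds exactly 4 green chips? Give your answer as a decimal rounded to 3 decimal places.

0.143

Under each hypothesis, the probability of this draw is: P(data | r = 1) = (4/5) = 4/5; P(data | r = 3) = (2/5) = 2/5; P(data | r = 4) = (1/5) = 1/5.
Multiplying each by its prior: 1/3 · 4/5 = 4/15, 1/3 · 2/5 = 2/15, 1/3 · 1/5 = 1/15; summing to 7/15.
So P(r = 4 | data) = (1/15) / (7/15) = 1/7.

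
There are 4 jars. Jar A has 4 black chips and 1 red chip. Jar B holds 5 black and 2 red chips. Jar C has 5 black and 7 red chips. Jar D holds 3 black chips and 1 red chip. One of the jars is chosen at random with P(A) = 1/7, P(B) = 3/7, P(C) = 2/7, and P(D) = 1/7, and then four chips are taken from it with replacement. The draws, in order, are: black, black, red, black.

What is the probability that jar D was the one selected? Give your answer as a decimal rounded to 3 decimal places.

0.174

Under each hypothesis, the probability of the observed sequence is: P(data | jar A) = (4/5)(4/5)(1/5)(4/5) = 0.1024; P(data | jar B) = (5/7)(5/7)(2/7)(5/7) = 0.10412; P(data | jar C) = (5/12)(5/12)(7/12)(5/12) = 0.042197; P(data | jar D) = (3/4)(3/4)(1/4)(3/4) = 0.10547.
The prior-weighted likelihoods are 1/7 · 0.1024 = 0.014629, 3/7 · 0.10412 = 0.044624, 2/7 · 0.042197 = 0.012056, 1/7 · 0.10547 = 0.015067; with total 0.086376.
Therefore the posterior P(jar D | data) = (0.015067) / (0.086376) = 0.17443.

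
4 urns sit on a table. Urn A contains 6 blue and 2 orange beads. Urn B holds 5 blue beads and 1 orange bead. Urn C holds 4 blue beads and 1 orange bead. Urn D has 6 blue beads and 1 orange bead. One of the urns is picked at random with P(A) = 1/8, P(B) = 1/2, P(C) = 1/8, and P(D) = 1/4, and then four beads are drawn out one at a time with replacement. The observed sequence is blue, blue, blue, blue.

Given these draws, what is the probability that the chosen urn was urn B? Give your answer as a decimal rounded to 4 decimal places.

The likelihood of the observed sequence under each hypothesis: P(data | urn A) = (6/8)(6/8)(6/8)(6/8) = 0.31641; P(data | urn B) = (5/6)(5/6)(5/6)(5/6) = 0.48225; P(data | urn C) = (4/5)(4/5)(4/5)(4/5) = 0.4096; P(data | urn D) = (6/7)(6/7)(6/7)(6/7) = 0.53978.
Multiplying each by its prior: 1/8 · 0.31641 = 0.039551, 1/2 · 0.48225 = 0.24113, 1/8 · 0.4096 = 0.0512, 1/4 · 0.53978 = 0.13494; summing to 0.46682.
So P(urn B | data) = (0.24113) / (0.46682) = 0.51653.

0.5165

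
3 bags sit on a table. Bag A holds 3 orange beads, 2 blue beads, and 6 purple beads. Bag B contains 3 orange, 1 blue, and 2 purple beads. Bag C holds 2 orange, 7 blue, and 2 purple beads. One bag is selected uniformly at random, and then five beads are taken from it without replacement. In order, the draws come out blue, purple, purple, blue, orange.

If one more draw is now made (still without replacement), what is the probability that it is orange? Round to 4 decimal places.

0.2529

For each hypothesis, P(data | H) works out to: P(data | bag A) = (2/11)(6/10)(5/9)(1/8)(3/7) = 0.0032468; P(data | bag B) = (1/6)(2/5)(1/4)(0/3) = 0; P(data | bag C) = (7/11)(2/10)(1/9)(6/8)(2/7) = 0.0030303.
Multiplying each by its prior: 1/3 · 0.0032468 = 0.0010823, 1/3 · 0 = 0, 1/3 · 0.0030303 = 0.0010101; summing to 0.0020924.
Normalising, the posterior is P(bag A | data) = 0.51724, P(bag B | data) = 0, P(bag C | data) = 0.48276.
Averaging over the posterior, P(orange next | data) = (1/3)(0.51724) + (1/6)(0.48276) = 0.25287.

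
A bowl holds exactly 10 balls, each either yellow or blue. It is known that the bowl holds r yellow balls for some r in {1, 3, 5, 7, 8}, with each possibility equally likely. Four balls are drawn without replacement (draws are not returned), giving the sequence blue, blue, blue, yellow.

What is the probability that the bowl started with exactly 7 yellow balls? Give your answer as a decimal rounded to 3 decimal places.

0.028

The likelihood of the observed sequence under each hypothesis: P(data | r = 1) = (9/10)(8/9)(7/8)(1/7) = 1/10; P(data | r = 3) = (7/10)(6/9)(5/8)(3/7) = 1/8; P(data | r = 5) = (5/10)(4/9)(3/8)(5/7) = 5/84; P(data | r = 7) = (3/10)(2/9)(1/8)(7/7) = 1/120; P(data | r = 8) = (2/10)(1/9)(0/8) = 0.
The prior-weighted likelihoods are 1/5 · 1/10 = 1/50, 1/5 · 1/8 = 1/40, 1/5 · 5/84 = 1/84, 1/5 · 1/120 = 1/600, 1/5 · 0 = 0; with total 41/700.
So P(r = 7 | data) = (1/600) / (41/700) = 7/246.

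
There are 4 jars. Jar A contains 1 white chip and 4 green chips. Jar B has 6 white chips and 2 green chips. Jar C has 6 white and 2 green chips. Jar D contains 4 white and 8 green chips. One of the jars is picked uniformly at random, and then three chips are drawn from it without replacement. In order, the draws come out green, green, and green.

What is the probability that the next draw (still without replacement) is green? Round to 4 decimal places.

0.5216

The likelihood of the observed sequence under each hypothesis: P(data | jar A) = (4/5)(3/4)(2/3) = 2/5; P(data | jar B) = (2/8)(1/7)(0/6) = 0; P(data | jar C) = (2/8)(1/7)(0/6) = 0; P(data | jar D) = (8/12)(7/11)(6/10) = 14/55.
Multiplying each by its prior: 1/4 · 2/5 = 1/10, 1/4 · 0 = 0, 1/4 · 0 = 0, 1/4 · 14/55 = 7/110; summing to 9/55.
Dividing through by the total gives posterior P(jar A | data) = 11/18, P(jar B | data) = 0, P(jar C | data) = 0, P(jar D | data) = 7/18.
So P(green next | data) = Σ P(green next | H) P(H | data) = (1/2)(11/18) + (5/9)(7/18) = 169/324.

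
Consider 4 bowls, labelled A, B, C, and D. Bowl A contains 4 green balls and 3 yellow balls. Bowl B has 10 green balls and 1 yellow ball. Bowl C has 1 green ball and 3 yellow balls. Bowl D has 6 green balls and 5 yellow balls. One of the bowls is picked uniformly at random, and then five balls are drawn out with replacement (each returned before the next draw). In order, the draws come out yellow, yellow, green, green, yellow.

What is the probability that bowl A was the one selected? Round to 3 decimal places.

For each hypothesis, P(data | H) works out to: P(data | bowl A) = (3/7)(3/7)(4/7)(4/7)(3/7) = 0.025704; P(data | bowl B) = (1/11)(1/11)(10/11)(10/11)(1/11) = 0.00062092; P(data | bowl C) = (3/4)(3/4)(1/4)(1/4)(3/4) = 0.026367; P(data | bowl D) = (5/11)(5/11)(6/11)(6/11)(5/11) = 0.027941.
Multiplying each by its prior: 1/4 · 0.025704 = 0.0064259, 1/4 · 0.00062092 = 0.00015523, 1/4 · 0.026367 = 0.0065918, 1/4 · 0.027941 = 0.0069854; summing to 0.020158.
Hence P(bowl A | data) = (0.0064259) / (0.020158) = 0.31877.

0.319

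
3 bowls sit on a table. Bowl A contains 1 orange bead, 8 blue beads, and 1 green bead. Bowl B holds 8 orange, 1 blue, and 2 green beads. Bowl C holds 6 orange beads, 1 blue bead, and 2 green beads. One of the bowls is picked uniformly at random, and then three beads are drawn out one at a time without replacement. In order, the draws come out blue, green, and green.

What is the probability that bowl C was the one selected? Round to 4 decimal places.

The likelihood of the observed sequence under each hypothesis: P(data | bowl A) = (8/10)(1/9)(0/8) = 0; P(data | bowl B) = (1/11)(2/10)(1/9) = 0.0020202; P(data | bowl C) = (1/9)(2/8)(1/7) = 0.0039683.
The prior-weighted likelihoods are 1/3 · 0 = 0, 1/3 · 0.0020202 = 0.0006734, 1/3 · 0.0039683 = 0.0013228; these sum to 0.0019962.
Hence P(bowl C | data) = (0.0013228) / (0.0019962) = 0.66265.

0.6627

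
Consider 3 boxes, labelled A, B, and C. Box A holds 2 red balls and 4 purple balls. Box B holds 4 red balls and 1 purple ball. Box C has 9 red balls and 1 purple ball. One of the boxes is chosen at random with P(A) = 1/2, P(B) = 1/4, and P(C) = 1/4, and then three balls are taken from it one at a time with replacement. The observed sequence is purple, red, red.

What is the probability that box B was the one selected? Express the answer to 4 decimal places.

The likelihood of the observed sequence under each hypothesis: P(data | box A) = (4/6)(2/6)(2/6) = 0.074074; P(data | box B) = (1/5)(4/5)(4/5) = 0.128; P(data | box C) = (1/10)(9/10)(9/10) = 0.081.
Weighting by the prior gives 1/2 · 0.074074 = 0.037037, 1/4 · 0.128 = 0.032, 1/4 · 0.081 = 0.02025; these sum to 0.089287.
Therefore the posterior P(box B | data) = (0.032) / (0.089287) = 0.35839.

0.3584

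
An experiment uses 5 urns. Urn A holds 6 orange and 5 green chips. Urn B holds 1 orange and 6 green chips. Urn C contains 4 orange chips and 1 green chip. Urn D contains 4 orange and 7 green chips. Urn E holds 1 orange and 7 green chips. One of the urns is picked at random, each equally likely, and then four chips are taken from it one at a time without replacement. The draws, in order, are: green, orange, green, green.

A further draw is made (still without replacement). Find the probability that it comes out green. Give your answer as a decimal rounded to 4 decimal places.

0.8142

Under each hypothesis, the probability of the observed sequence is: P(data | urn A) = (5/11)(6/10)(4/9)(3/8) = 0.045455; P(data | urn B) = (6/7)(1/6)(5/5)(4/4) = 0.14286; P(data | urn C) = (1/5)(4/4)(0/3) = 0; P(data | urn D) = (7/11)(4/10)(6/9)(5/8) = 0.10606; P(data | urn E) = (7/8)(1/7)(6/6)(5/5) = 0.125.
Weighting by the prior gives 1/5 · 0.045455 = 0.0090909, 1/5 · 0.14286 = 0.028571, 1/5 · 0 = 0, 1/5 · 0.10606 = 0.021212, 1/5 · 0.125 = 0.025; with total 0.083874.
Dividing through by the total gives posterior P(urn A | data) = 0.10839, P(urn B | data) = 0.34065, P(urn C | data) = 0, P(urn D | data) = 0.2529, P(urn E | data) = 0.29806.
Averaging over the posterior, P(green next | data) = (2/7)(0.10839) + (1)(0.34065) + (4/7)(0.2529) + (1)(0.29806) = 0.81419.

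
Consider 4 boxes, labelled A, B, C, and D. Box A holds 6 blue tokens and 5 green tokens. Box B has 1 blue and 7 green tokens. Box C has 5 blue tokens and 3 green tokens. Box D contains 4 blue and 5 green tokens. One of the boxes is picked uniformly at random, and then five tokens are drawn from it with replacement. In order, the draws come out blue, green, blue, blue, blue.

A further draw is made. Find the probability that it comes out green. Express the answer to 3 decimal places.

0.436

Compute the likelihood of the observed sequence for each case: P(data | box A) = (6/11)(5/11)(6/11)(6/11)(6/11) = 0.040236; P(data | box B) = (1/8)(7/8)(1/8)(1/8)(1/8) = 0.00021362; P(data | box C) = (5/8)(3/8)(5/8)(5/8)(5/8) = 0.05722; P(data | box D) = (4/9)(5/9)(4/9)(4/9)(4/9) = 0.021677.
Multiplying each by its prior: 1/4 · 0.040236 = 0.010059, 1/4 · 0.00021362 = 5.3406e-05, 1/4 · 0.05722 = 0.014305, 1/4 · 0.021677 = 0.0054192; with total 0.029837.
The posterior is then P(box A | data) = 0.33713, P(box B | data) = 0.0017899, P(box C | data) = 0.47945, P(box D | data) = 0.18163.
The predictive probability is P(green next | data) = (5/11)(0.33713) + (7/8)(0.0017899) + (3/8)(0.47945) + (5/9)(0.18163) = 0.43551.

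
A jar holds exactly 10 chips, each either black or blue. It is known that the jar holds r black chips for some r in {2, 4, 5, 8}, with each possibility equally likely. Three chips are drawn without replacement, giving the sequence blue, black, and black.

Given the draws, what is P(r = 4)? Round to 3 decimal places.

0.240

Compute the likelihood of the observed sequence for each case: P(data | r = 2) = (8/10)(2/9)(1/8) = 1/45; P(data | r = 4) = (6/10)(4/9)(3/8) = 1/10; P(data | r = 5) = (5/10)(5/9)(4/8) = 5/36; P(data | r = 8) = (2/10)(8/9)(7/8) = 7/45.
Multiplying each by its prior: 1/4 · 1/45 = 1/180, 1/4 · 1/10 = 1/40, 1/4 · 5/36 = 5/144, 1/4 · 7/45 = 7/180; these sum to 5/48.
So P(r = 4 | data) = (1/40) / (5/48) = 6/25.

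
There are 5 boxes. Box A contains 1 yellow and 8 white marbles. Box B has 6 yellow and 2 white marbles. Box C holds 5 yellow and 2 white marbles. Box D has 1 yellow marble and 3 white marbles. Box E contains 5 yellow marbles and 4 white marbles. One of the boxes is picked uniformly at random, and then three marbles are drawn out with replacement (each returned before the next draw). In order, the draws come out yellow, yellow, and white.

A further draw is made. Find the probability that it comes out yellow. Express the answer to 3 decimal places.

0.621

The likelihood of the observed sequence under each hypothesis: P(data | box A) = (1/9)(1/9)(8/9) = 0.010974; P(data | box B) = (6/8)(6/8)(2/8) = 0.14062; P(data | box C) = (5/7)(5/7)(2/7) = 0.14577; P(data | box D) = (1/4)(1/4)(3/4) = 0.046875; P(data | box E) = (5/9)(5/9)(4/9) = 0.13717.
Weighting by the prior gives 1/5 · 0.010974 = 0.0021948, 1/5 · 0.14062 = 0.028125, 1/5 · 0.14577 = 0.029155, 1/5 · 0.046875 = 0.009375, 1/5 · 0.13717 = 0.027435; these sum to 0.096284.
The posterior is then P(box A | data) = 0.022795, P(box B | data) = 0.2921, P(box C | data) = 0.3028, P(box D | data) = 0.097368, P(box E | data) = 0.28494.
The predictive probability is P(yellow next | data) = (1/9)(0.022795) + (3/4)(0.2921) + (5/7)(0.3028) + (1/4)(0.097368) + (5/9)(0.28494) = 0.62053.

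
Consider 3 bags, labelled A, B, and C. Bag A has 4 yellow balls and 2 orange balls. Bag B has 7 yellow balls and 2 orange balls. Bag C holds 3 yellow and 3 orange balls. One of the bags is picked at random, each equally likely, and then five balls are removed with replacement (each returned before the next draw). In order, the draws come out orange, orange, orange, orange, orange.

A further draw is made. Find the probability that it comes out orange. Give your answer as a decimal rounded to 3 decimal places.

0.477

The likelihood of the observed sequence under each hypothesis: P(data | bag A) = (2/6)(2/6)(2/6)(2/6)(2/6) = 0.0041152; P(data | bag B) = (2/9)(2/9)(2/9)(2/9)(2/9) = 0.00054192; P(data | bag C) = (3/6)(3/6)(3/6)(3/6)(3/6) = 0.03125.
Weighting by the prior gives 1/3 · 0.0041152 = 0.0013717, 1/3 · 0.00054192 = 0.00018064, 1/3 · 0.03125 = 0.010417; with total 0.011969.
Normalising, the posterior is P(bag A | data) = 0.11461, P(bag B | data) = 0.015092, P(bag C | data) = 0.8703.
Averaging over the posterior, P(orange next | data) = (1/3)(0.11461) + (2/9)(0.015092) + (1/2)(0.8703) = 0.47671.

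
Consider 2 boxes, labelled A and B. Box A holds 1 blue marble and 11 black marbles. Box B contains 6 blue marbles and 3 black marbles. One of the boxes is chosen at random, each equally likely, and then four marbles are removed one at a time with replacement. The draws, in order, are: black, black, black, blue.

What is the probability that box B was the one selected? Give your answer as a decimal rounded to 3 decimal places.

0.278

Compute the likelihood of the observed sequence for each case: P(data | box A) = (11/12)(11/12)(11/12)(1/12) = 0.064188; P(data | box B) = (3/9)(3/9)(3/9)(6/9) = 0.024691.
Weighting by the prior gives 1/2 · 0.064188 = 0.032094, 1/2 · 0.024691 = 0.012346; summing to 0.04444.
Hence P(box B | data) = (0.012346) / (0.04444) = 0.27781.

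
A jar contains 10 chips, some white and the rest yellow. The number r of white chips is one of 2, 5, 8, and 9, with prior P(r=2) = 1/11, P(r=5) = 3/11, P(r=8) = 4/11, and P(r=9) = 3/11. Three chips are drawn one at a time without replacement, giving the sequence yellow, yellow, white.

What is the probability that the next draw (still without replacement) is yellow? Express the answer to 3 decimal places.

Under each hypothesis, the probability of the observed sequence is: P(data | r = 2) = (8/10)(7/9)(2/8) = 0.15556; P(data | r = 5) = (5/10)(4/9)(5/8) = 0.13889; P(data | r = 8) = (2/10)(1/9)(8/8) = 0.022222; P(data | r = 9) = (1/10)(0/9) = 0.
Weighting by the prior gives 1/11 · 0.15556 = 0.014141, 3/11 · 0.13889 = 0.037879, 4/11 · 0.022222 = 0.0080808, 3/11 · 0 = 0; these sum to 0.060101.
Dividing through by the total gives posterior P(r = 2 | data) = 0.23529, P(r = 5 | data) = 0.63025, P(r = 8 | data) = 0.13445, P(r = 9 | data) = 0.
The predictive probability is P(yellow next | data) = (6/7)(0.23529) + (3/7)(0.63025) + (0)(0.13445) = 0.47179.

0.472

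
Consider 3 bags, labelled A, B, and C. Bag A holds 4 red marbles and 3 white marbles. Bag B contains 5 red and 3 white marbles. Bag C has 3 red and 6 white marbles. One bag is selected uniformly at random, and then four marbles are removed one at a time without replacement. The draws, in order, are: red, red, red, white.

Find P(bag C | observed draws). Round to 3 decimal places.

0.058

Compute the likelihood of the observed sequence for each case: P(data | bag A) = (4/7)(3/6)(2/5)(3/4) = 3/35; P(data | bag B) = (5/8)(4/7)(3/6)(3/5) = 3/28; P(data | bag C) = (3/9)(2/8)(1/7)(6/6) = 1/84.
Multiplying each by its prior: 1/3 · 3/35 = 1/35, 1/3 · 3/28 = 1/28, 1/3 · 1/84 = 1/252; summing to 43/630.
Hence P(bag C | data) = (1/252) / (43/630) = 5/86.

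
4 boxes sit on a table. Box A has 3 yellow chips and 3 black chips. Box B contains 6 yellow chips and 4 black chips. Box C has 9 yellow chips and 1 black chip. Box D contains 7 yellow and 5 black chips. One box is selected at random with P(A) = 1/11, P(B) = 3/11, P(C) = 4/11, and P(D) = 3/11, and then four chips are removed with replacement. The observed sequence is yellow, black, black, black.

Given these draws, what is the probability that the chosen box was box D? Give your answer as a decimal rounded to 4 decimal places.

0.4112

Under each hypothesis, the probability of the observed sequence is: P(data | box A) = (3/6)(3/6)(3/6)(3/6) = 0.0625; P(data | box B) = (6/10)(4/10)(4/10)(4/10) = 0.0384; P(data | box C) = (9/10)(1/10)(1/10)(1/10) = 0.0009; P(data | box D) = (7/12)(5/12)(5/12)(5/12) = 0.042197.
The prior-weighted likelihoods are 1/11 · 0.0625 = 0.0056818, 3/11 · 0.0384 = 0.010473, 4/11 · 0.0009 = 0.00032727, 3/11 · 0.042197 = 0.011508; summing to 0.02799.
Therefore the posterior P(box D | data) = (0.011508) / (0.02799) = 0.41116.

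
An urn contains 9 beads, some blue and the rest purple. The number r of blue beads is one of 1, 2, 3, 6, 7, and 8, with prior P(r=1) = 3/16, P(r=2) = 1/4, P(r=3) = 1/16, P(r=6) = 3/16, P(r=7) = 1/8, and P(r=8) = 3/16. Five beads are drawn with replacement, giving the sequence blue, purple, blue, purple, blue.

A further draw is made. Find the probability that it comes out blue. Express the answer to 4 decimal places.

Compute the likelihood of the observed sequence for each case: P(data | r = 1) = (1/9)(8/9)(1/9)(8/9)(1/9) = 0.0010838; P(data | r = 2) = (2/9)(7/9)(2/9)(7/9)(2/9) = 0.0066386; P(data | r = 3) = (3/9)(6/9)(3/9)(6/9)(3/9) = 0.016461; P(data | r = 6) = (6/9)(3/9)(6/9)(3/9)(6/9) = 0.032922; P(data | r = 7) = (7/9)(2/9)(7/9)(2/9)(7/9) = 0.023235; P(data | r = 8) = (8/9)(1/9)(8/9)(1/9)(8/9) = 0.0086708.
Multiplying each by its prior: 3/16 · 0.0010838 = 0.00020322, 1/4 · 0.0066386 = 0.0016596, 1/16 · 0.016461 = 0.0010288, 3/16 · 0.032922 = 0.0061728, 1/8 · 0.023235 = 0.0029044, 3/16 · 0.0086708 = 0.0016258; summing to 0.013595.
Dividing through by the total gives posterior P(r = 1 | data) = 0.014949, P(r = 2 | data) = 0.12208, P(r = 3 | data) = 0.075677, P(r = 6 | data) = 0.45406, P(r = 7 | data) = 0.21364, P(r = 8 | data) = 0.11959.
Averaging over the posterior, P(blue next | data) = (1/9)(0.014949) + (2/9)(0.12208) + (1/3)(0.075677) + (2/3)(0.45406) + (7/9)(0.21364) + (8/9)(0.11959) = 0.62919.

0.6292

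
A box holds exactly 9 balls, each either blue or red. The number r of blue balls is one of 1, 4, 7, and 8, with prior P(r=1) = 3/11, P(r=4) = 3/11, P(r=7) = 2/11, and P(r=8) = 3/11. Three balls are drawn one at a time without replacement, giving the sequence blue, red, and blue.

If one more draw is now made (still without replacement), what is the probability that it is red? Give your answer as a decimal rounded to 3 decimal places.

0.287

The likelihood of the observed sequence under each hypothesis: P(data | r = 1) = (1/9)(8/8)(0/7) = 0; P(data | r = 4) = (4/9)(5/8)(3/7) = 5/42; P(data | r = 7) = (7/9)(2/8)(6/7) = 1/6; P(data | r = 8) = (8/9)(1/8)(7/7) = 1/9.
The prior-weighted likelihoods are 3/11 · 0 = 0, 3/11 · 5/42 = 5/154, 2/11 · 1/6 = 1/33, 3/11 · 1/9 = 1/33; with total 43/462.
Dividing through by the total gives posterior P(r = 1 | data) = 0, P(r = 4 | data) = 15/43, P(r = 7 | data) = 14/43, P(r = 8 | data) = 14/43.
Averaging over the posterior, P(red next | data) = (2/3)(15/43) + (1/6)(14/43) + (0)(14/43) = 37/129.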